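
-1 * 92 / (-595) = 92 / 595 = 0.15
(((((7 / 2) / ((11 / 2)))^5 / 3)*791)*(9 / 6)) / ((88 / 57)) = 757777209 / 28344976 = 26.73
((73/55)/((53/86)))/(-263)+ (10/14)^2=18858503/37565605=0.50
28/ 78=14/ 39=0.36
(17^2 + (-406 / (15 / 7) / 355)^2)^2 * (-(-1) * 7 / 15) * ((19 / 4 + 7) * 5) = 22137354106368256961009 / 9648497629687500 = 2294383.54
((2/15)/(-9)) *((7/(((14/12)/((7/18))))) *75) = -2.59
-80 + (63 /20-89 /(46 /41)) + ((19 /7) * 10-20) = -479887 /3220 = -149.03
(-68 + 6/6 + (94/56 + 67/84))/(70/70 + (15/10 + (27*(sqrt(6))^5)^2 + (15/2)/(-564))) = -509480/44760106419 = -0.00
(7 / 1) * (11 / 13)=77 / 13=5.92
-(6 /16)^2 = -9 /64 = -0.14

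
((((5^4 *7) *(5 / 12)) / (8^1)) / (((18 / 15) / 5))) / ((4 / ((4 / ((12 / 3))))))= 546875 / 2304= 237.36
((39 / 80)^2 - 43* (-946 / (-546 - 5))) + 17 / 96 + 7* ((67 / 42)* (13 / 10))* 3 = -315905827 / 10579200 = -29.86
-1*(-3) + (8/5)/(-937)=14047/4685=3.00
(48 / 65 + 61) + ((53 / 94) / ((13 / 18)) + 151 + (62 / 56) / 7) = 9841977 / 46060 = 213.68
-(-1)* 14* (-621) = -8694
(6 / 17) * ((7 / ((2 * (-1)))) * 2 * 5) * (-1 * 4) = 840 / 17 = 49.41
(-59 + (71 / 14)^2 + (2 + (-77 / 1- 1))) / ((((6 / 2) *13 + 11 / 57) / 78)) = -47614437 / 218932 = -217.49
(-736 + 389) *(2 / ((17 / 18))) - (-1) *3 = -12441 / 17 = -731.82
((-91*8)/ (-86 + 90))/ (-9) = 182/ 9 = 20.22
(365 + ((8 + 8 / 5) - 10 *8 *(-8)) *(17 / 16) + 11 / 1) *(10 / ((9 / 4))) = 4738.67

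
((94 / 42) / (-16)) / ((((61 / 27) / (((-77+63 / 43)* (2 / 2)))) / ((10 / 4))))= 61335 / 5246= 11.69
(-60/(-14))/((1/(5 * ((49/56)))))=75/4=18.75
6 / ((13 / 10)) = 60 / 13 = 4.62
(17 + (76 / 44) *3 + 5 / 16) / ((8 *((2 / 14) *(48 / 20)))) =138565 / 16896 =8.20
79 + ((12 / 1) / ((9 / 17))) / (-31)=7279 / 93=78.27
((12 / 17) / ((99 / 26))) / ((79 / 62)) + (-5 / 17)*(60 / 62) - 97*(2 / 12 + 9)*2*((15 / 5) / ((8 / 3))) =-21990622741 / 10991112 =-2000.76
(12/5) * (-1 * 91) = -1092/5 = -218.40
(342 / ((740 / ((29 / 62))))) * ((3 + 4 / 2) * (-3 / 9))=-1653 / 4588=-0.36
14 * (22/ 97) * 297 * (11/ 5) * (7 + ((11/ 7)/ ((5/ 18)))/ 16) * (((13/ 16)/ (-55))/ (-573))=29149263/ 74108000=0.39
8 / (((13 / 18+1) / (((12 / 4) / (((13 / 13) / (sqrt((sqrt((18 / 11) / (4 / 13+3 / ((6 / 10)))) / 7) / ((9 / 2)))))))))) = 144 * 39^(1 / 4) * 506^(3 / 4) * sqrt(7) / 54901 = 1.85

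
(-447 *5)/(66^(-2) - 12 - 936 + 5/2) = 9735660/4118597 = 2.36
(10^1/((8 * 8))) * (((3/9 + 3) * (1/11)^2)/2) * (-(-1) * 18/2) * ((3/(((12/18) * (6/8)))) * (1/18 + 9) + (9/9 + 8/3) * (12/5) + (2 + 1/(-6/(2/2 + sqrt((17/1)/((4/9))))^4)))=-521105/123904- 11775 * sqrt(17)/15488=-7.34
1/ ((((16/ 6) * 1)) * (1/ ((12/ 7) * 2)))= 9/ 7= 1.29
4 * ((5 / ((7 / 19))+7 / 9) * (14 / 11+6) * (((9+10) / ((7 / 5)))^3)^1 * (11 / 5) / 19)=2610752000 / 21609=120817.81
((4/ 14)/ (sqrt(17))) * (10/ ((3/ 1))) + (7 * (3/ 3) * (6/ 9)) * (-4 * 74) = -4144/ 3 + 20 * sqrt(17)/ 357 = -1381.10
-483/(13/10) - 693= -13839/13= -1064.54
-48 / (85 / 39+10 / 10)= -468 / 31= -15.10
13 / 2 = 6.50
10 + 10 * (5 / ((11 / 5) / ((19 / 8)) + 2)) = 3765 / 139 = 27.09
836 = 836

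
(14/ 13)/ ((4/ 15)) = 105/ 26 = 4.04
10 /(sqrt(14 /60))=10 * sqrt(210) /7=20.70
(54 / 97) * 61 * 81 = 266814 / 97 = 2750.66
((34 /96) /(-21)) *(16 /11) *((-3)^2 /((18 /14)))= -17 /99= -0.17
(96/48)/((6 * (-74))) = -1/222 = -0.00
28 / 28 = 1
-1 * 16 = -16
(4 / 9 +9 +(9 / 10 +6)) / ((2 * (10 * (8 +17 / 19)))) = 27949 / 304200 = 0.09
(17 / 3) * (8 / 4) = 11.33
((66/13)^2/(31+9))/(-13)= -1089/21970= -0.05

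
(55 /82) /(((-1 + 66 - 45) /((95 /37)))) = 1045 /12136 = 0.09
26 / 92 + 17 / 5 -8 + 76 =71.68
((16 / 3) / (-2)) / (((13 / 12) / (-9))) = 288 / 13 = 22.15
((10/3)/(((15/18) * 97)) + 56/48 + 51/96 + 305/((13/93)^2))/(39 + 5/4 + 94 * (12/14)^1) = 171970965565/1330980456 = 129.21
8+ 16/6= 32/3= 10.67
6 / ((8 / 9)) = 27 / 4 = 6.75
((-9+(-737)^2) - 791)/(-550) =-542369/550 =-986.13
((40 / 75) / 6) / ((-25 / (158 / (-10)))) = 316 / 5625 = 0.06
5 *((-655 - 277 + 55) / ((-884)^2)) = -4385 / 781456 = -0.01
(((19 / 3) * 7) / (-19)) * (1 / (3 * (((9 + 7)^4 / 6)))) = -7 / 98304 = -0.00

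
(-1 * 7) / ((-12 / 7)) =49 / 12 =4.08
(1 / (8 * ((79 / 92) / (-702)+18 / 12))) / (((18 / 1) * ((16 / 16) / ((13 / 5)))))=11661 / 967970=0.01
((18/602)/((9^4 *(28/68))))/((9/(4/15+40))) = 10268/207360405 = 0.00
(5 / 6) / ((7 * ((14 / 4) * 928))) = 5 / 136416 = 0.00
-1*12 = -12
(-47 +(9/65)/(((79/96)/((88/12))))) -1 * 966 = -5195419/5135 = -1011.77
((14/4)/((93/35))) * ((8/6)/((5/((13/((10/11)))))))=5.02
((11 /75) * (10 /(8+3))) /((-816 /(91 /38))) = -91 /232560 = -0.00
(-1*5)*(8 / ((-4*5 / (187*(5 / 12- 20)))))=-43945 / 6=-7324.17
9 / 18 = 1 / 2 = 0.50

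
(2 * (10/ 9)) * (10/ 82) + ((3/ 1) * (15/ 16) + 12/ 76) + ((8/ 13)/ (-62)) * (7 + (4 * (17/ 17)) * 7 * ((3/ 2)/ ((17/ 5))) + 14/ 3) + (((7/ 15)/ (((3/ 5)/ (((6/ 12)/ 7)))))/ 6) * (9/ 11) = 3.01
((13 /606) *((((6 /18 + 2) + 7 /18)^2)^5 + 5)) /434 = 1037531542238686573 /939047162471018496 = 1.10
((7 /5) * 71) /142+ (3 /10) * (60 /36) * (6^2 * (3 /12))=26 /5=5.20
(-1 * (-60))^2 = 3600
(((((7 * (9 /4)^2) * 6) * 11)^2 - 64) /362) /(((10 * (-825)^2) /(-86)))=-602167571 /3153744000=-0.19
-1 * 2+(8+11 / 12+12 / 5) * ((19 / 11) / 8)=2341 / 5280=0.44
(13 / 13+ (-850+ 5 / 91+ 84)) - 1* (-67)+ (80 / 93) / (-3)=-17727407 / 25389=-698.23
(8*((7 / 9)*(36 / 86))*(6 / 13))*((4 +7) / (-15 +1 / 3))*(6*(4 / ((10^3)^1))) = -1512 / 69875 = -0.02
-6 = -6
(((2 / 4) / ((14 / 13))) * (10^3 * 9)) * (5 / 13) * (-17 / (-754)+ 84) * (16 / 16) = 356360625 / 2639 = 135036.24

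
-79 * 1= -79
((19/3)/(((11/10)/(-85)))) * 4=-64600/33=-1957.58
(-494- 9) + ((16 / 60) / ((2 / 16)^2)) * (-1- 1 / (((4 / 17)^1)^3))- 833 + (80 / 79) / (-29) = -30507356 / 11455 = -2663.23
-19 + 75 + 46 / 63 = 3574 / 63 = 56.73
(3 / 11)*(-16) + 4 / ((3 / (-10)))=-584 / 33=-17.70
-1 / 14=-0.07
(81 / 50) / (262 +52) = 81 / 15700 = 0.01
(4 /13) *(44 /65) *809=142384 /845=168.50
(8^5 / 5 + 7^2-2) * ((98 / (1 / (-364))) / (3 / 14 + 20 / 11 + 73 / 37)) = -6708158625168 / 114115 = -58784196.86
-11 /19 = -0.58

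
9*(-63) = -567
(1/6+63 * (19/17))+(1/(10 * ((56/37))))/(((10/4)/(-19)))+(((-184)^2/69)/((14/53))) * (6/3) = 90085949/23800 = 3785.12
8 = 8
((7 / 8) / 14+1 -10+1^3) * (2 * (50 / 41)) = -3175 / 164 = -19.36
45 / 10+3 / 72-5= -11 / 24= -0.46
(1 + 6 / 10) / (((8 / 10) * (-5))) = -2 / 5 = -0.40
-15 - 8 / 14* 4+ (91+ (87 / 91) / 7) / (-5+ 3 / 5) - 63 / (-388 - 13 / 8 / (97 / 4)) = -316816562 / 8373365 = -37.84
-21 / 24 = -7 / 8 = -0.88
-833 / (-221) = 49 / 13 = 3.77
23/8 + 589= 4735/8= 591.88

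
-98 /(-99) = 98 /99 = 0.99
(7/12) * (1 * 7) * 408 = 1666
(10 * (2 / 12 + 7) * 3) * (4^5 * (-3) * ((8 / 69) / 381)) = -1761280 / 8763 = -200.99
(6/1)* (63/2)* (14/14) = 189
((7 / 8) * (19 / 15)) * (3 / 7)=19 / 40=0.48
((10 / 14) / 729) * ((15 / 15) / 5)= 1 / 5103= 0.00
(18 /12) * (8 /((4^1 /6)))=18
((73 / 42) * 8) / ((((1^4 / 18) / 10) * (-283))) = -17520 / 1981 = -8.84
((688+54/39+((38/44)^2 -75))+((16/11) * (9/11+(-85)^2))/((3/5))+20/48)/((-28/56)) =-36265.36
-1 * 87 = -87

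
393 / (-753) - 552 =-138683 / 251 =-552.52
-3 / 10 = -0.30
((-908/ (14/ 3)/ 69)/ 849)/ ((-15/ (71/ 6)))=16117/ 6151005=0.00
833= 833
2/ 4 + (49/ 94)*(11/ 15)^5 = 21791062/ 35690625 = 0.61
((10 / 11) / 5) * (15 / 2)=15 / 11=1.36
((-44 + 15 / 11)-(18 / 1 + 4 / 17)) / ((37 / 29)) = -330107 / 6919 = -47.71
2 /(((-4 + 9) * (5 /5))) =2 /5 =0.40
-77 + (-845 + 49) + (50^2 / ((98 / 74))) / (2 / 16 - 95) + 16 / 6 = -11036189 / 12397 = -890.23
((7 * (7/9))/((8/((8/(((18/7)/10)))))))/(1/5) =8575/81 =105.86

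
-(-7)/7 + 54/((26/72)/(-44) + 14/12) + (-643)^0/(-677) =47.61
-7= -7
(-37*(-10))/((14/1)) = 185/7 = 26.43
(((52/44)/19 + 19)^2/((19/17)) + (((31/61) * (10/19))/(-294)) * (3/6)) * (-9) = -14517284682639/4961375342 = -2926.06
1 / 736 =0.00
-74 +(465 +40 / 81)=31711 / 81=391.49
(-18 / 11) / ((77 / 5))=-90 / 847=-0.11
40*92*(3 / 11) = 11040 / 11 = 1003.64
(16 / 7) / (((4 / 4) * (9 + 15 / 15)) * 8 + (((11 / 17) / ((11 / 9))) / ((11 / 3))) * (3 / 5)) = 14960 / 524167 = 0.03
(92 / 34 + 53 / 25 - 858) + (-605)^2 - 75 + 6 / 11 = 1706830211 / 4675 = 365097.37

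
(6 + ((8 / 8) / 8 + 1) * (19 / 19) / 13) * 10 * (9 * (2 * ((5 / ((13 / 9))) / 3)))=427275 / 338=1264.13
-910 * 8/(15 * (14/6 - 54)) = 9.39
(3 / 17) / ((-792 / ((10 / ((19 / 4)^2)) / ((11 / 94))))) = -1880 / 2227731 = -0.00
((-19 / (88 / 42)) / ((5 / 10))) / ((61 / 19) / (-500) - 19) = 631750 / 662057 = 0.95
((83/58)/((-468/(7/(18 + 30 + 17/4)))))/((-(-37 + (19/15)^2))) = -14525/1255014904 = -0.00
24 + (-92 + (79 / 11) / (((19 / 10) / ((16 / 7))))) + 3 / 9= -259069 / 4389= -59.03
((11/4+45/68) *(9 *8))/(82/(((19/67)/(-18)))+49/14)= -158688/3360067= -0.05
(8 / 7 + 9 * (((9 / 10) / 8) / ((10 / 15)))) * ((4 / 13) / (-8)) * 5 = -2981 / 5824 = -0.51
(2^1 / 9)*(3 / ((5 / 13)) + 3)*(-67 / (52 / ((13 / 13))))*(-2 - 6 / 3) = 804 / 65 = 12.37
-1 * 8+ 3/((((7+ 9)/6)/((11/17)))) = -989/136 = -7.27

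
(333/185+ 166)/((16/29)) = 24331/80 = 304.14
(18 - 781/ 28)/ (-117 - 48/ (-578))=80053/ 946092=0.08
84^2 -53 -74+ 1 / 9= 62362 / 9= 6929.11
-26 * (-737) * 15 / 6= 47905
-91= -91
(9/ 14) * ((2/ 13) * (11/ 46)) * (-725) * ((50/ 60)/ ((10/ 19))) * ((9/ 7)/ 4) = -4091175/ 468832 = -8.73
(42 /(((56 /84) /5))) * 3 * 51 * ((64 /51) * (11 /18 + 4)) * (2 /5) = 111552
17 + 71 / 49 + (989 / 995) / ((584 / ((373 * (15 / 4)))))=474464915 / 22778336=20.83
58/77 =0.75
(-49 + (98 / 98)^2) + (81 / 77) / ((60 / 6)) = -36879 / 770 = -47.89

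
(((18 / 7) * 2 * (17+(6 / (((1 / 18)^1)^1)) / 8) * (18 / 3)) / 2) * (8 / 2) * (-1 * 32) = -421632 / 7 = -60233.14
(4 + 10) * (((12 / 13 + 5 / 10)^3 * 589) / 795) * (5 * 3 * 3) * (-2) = -626526957 / 232882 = -2690.32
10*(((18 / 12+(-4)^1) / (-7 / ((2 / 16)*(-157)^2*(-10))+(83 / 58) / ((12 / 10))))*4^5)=-1097965056000 / 51156419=-21462.90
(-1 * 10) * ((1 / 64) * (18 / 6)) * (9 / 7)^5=-885735 / 537824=-1.65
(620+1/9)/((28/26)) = 72553/126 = 575.82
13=13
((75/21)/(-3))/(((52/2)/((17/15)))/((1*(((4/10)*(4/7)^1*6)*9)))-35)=2040/56791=0.04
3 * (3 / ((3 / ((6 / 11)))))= 18 / 11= 1.64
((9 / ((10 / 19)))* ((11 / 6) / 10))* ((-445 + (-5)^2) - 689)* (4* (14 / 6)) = -1622467 / 50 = -32449.34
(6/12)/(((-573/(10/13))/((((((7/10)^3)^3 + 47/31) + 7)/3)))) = -265250961817/138551400000000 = -0.00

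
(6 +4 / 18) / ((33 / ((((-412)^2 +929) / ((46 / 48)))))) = 25487168 / 759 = 33579.93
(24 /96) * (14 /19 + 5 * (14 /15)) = 77 /57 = 1.35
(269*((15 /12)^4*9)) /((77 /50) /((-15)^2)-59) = -8511328125 /84950144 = -100.19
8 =8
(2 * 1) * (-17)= -34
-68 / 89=-0.76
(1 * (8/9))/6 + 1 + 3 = 4.15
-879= -879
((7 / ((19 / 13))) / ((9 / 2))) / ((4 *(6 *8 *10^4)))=91 / 164160000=0.00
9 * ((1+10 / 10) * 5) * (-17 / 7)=-1530 / 7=-218.57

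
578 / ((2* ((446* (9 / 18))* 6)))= 289 / 1338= 0.22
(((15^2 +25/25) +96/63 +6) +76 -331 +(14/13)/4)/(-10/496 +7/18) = -4307388/74893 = -57.51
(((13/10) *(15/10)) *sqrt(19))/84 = 0.10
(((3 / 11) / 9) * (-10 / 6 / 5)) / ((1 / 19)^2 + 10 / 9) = -361 / 39809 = -0.01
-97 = -97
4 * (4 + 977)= 3924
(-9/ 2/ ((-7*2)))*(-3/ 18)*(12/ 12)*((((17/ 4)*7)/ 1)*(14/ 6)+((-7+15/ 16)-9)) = -2609/ 896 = -2.91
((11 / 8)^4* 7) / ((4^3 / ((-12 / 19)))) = -307461 / 1245184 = -0.25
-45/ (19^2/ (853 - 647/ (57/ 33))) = -409050/ 6859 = -59.64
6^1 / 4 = 3 / 2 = 1.50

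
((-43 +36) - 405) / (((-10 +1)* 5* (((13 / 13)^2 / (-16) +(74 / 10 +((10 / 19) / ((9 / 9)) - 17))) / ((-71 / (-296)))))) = -1111576 / 4624371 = -0.24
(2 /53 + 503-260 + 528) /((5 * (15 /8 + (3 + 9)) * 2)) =32692 /5883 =5.56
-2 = -2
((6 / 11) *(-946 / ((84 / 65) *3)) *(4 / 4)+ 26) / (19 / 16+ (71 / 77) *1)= -395824 / 7797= -50.77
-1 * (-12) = 12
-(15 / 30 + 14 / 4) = -4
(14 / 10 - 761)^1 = -3798 / 5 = -759.60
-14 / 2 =-7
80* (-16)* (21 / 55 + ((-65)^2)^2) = -251336805376 / 11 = -22848800488.73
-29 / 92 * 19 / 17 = -551 / 1564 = -0.35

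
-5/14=-0.36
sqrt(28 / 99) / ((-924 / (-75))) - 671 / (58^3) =-671 / 195112+ 25 * sqrt(77) / 5082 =0.04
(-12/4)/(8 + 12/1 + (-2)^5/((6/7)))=9/52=0.17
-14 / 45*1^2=-14 / 45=-0.31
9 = 9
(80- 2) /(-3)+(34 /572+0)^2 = -2126407 /81796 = -26.00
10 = 10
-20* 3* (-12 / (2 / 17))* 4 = 24480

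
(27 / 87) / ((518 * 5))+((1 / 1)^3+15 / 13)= 2103197 / 976430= 2.15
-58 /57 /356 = -0.00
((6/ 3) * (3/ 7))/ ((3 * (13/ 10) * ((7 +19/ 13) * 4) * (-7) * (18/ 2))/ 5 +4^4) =-15/ 24626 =-0.00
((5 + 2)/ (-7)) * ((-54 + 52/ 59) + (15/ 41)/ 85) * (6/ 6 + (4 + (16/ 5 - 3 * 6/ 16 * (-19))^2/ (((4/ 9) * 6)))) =6471556321607/ 526374400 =12294.59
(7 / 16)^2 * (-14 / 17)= -343 / 2176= -0.16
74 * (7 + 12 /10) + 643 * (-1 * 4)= -9826 /5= -1965.20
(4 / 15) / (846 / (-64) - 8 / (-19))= -2432 / 116715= -0.02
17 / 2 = 8.50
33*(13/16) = 429/16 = 26.81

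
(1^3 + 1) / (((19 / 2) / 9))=36 / 19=1.89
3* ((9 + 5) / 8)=21 / 4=5.25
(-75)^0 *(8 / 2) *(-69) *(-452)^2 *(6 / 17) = -338327424 / 17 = -19901613.18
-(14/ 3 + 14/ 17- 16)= 536/ 51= 10.51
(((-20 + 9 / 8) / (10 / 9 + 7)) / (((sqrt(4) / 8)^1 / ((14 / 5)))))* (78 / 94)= -371007 / 17155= -21.63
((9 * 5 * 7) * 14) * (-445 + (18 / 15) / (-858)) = -1962456.17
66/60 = 11/10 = 1.10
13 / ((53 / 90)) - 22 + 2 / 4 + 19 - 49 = -3119 / 106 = -29.42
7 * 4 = 28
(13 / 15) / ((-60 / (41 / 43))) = -533 / 38700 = -0.01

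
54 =54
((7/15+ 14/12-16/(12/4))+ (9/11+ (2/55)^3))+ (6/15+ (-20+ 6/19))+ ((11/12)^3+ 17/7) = -725246482183/38236968000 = -18.97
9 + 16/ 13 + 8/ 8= 146/ 13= 11.23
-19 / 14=-1.36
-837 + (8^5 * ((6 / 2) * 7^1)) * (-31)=-21332805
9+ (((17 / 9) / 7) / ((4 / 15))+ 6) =1345 / 84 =16.01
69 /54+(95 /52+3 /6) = 1687 /468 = 3.60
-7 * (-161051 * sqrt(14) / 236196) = 1127357 * sqrt(14) / 236196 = 17.86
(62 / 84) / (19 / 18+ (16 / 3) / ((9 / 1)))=279 / 623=0.45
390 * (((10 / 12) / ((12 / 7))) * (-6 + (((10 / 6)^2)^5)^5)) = 202060590471979182825107175755815398025 / 8614775852302231065242988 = 23455118732773.54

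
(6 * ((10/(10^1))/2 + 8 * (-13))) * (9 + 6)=-9315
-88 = -88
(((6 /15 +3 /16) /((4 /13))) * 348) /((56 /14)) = 53157 /320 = 166.12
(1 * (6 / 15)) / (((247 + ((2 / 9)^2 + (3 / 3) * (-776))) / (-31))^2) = 12610242 / 9178470125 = 0.00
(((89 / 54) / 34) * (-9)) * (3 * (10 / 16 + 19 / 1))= -13973 / 544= -25.69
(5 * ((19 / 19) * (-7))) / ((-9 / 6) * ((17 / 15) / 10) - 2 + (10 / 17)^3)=17195500 / 966121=17.80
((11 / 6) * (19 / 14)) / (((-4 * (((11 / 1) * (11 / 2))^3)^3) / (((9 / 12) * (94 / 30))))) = -7144 / 53071937992425845955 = -0.00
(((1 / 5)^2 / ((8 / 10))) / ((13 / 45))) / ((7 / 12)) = 27 / 91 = 0.30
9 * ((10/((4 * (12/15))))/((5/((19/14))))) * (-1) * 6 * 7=-2565/8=-320.62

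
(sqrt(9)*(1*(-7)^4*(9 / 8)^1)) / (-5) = -64827 / 40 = -1620.68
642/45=214/15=14.27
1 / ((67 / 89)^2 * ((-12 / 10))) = -39605 / 26934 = -1.47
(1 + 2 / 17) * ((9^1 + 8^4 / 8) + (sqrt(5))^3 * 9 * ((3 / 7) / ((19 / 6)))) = 810 * sqrt(5) / 119 + 9899 / 17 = 597.51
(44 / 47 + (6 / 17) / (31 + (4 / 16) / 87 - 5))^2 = 47152777436944 / 52275083482801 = 0.90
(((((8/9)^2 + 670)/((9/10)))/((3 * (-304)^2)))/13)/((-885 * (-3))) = 27167/348797876544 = 0.00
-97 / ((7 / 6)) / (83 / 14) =-1164 / 83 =-14.02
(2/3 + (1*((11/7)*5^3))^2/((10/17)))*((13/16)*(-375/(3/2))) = -31337427875/2352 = -13323736.34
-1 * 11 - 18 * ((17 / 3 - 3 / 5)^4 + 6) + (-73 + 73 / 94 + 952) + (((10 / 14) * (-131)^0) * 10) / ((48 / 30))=-82144551607 / 7402500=-11096.87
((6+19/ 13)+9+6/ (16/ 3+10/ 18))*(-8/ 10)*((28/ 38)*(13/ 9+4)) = -56.10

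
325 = 325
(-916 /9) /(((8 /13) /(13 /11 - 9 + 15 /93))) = 7772947 /6138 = 1266.36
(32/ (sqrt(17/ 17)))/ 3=32/ 3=10.67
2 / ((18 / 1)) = 1 / 9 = 0.11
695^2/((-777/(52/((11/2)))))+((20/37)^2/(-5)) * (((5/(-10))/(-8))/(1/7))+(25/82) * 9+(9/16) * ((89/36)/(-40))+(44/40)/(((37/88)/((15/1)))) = -193695420307471/33192445440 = -5835.53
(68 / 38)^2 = 1156 / 361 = 3.20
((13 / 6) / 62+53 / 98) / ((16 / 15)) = 52475 / 97216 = 0.54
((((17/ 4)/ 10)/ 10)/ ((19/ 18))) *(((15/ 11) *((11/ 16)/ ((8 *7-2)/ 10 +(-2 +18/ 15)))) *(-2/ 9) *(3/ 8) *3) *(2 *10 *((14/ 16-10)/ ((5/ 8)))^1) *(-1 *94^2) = -74016963/ 13984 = -5292.98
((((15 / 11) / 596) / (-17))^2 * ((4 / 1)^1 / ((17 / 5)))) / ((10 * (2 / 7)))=1575 / 211166321168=0.00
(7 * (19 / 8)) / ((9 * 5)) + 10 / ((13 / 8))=30529 / 4680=6.52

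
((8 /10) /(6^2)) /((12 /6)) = 1 /90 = 0.01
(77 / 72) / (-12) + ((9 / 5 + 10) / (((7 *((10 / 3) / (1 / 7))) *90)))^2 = -2888682239 / 32413500000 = -0.09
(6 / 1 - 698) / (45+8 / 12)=-2076 / 137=-15.15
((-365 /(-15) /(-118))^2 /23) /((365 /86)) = 3139 /7205670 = 0.00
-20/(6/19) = -190/3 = -63.33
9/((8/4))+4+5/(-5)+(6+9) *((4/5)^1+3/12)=93/4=23.25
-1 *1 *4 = -4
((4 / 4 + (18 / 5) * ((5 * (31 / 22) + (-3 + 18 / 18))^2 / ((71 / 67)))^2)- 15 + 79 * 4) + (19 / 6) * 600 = 12633925413921 / 2952211240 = 4279.48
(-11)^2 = 121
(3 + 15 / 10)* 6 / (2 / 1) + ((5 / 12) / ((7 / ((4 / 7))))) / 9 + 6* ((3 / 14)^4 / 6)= 14008739 / 1037232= 13.51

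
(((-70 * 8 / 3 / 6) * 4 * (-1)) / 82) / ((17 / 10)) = 5600 / 6273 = 0.89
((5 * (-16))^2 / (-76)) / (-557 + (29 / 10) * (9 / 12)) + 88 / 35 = 39346696 / 14758345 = 2.67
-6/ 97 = -0.06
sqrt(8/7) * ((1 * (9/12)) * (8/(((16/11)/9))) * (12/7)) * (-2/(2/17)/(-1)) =15147 * sqrt(14)/49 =1156.63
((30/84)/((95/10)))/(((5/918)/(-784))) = -102816/19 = -5411.37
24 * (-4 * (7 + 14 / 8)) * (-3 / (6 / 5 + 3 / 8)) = 1600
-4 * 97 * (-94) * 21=765912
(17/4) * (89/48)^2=134657/9216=14.61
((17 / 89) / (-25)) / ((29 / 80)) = -272 / 12905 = -0.02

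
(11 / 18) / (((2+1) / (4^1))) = 22 / 27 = 0.81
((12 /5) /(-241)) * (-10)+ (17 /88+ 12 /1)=260705 /21208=12.29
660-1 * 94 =566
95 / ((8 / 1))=95 / 8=11.88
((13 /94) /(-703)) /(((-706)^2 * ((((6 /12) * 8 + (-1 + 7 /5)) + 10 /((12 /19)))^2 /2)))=-2925 /1516980422072081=-0.00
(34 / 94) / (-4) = -17 / 188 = -0.09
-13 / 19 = -0.68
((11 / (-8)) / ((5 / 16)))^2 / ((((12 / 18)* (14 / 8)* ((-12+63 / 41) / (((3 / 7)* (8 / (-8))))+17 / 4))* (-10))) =-79376 / 1371125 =-0.06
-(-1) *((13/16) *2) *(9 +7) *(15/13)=30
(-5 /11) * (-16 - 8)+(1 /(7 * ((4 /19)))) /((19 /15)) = 3525 /308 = 11.44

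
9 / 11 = 0.82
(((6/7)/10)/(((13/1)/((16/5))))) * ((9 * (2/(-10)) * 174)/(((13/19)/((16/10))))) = -11425536/739375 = -15.45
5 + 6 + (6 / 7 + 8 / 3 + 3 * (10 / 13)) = 4595 / 273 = 16.83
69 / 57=23 / 19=1.21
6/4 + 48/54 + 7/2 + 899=8144/9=904.89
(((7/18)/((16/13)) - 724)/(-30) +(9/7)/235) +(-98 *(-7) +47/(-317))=639756963737/901091520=709.98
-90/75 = -6/5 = -1.20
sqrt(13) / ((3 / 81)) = 97.35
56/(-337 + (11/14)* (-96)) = -392/2887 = -0.14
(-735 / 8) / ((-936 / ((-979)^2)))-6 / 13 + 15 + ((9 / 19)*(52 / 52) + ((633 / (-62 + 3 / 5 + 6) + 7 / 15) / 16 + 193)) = 6192854568287 / 65682240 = 94285.07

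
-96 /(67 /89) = -8544 /67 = -127.52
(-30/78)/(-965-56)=5/13273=0.00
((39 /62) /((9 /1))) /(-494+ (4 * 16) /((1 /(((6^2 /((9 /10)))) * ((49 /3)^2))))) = 0.00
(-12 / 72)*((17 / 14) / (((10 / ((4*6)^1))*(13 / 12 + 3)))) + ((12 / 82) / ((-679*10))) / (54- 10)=-35697699 / 300104420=-0.12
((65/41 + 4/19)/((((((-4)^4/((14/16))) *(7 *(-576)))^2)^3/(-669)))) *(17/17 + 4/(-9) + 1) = -2183839/3148787343320152016400423360738292137984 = -0.00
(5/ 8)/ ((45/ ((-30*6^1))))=-5/ 2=-2.50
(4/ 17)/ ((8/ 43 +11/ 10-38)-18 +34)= -1720/ 151419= -0.01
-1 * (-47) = 47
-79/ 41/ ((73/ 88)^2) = -611776/ 218489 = -2.80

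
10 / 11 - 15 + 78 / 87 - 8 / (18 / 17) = -59573 / 2871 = -20.75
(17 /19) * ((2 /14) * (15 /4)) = 0.48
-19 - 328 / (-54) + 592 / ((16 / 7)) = 6644 / 27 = 246.07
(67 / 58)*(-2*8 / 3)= -536 / 87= -6.16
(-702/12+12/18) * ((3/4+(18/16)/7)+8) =-173153/336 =-515.34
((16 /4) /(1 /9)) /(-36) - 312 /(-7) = 305 /7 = 43.57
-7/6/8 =-7/48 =-0.15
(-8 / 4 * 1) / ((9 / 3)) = -0.67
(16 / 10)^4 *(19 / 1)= 77824 / 625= 124.52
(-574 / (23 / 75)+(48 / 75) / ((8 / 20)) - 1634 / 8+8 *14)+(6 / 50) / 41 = -185053019 / 94300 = -1962.39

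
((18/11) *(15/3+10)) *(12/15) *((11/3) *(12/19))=864/19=45.47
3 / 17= 0.18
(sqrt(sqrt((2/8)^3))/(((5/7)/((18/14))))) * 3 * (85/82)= 459 * sqrt(2)/328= 1.98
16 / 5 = 3.20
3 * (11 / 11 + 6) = 21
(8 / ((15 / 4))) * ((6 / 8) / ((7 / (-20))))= -32 / 7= -4.57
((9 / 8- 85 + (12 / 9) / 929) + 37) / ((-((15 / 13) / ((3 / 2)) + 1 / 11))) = 149448299 / 2742408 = 54.50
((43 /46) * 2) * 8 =344 /23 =14.96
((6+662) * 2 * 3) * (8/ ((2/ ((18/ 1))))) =288576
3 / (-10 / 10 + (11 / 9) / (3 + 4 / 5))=-513 / 116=-4.42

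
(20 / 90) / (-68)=-1 / 306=-0.00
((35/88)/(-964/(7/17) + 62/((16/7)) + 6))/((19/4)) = -0.00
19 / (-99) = -19 / 99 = -0.19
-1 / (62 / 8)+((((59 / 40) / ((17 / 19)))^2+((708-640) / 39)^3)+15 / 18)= 7416886178249 / 850302273600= 8.72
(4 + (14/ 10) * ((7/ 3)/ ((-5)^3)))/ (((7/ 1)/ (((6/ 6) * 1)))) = 7451/ 13125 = 0.57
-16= -16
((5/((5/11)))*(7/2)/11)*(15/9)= 35/6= 5.83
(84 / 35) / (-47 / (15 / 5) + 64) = 36 / 725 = 0.05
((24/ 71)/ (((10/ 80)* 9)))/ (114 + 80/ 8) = 16/ 6603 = 0.00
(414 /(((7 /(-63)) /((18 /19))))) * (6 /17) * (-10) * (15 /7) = 60361200 /2261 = 26696.68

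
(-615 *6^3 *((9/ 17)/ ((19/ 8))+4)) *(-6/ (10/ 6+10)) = 652297536/ 2261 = 288499.57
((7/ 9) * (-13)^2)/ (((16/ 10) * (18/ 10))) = 29575/ 648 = 45.64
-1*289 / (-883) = 289 / 883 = 0.33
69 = 69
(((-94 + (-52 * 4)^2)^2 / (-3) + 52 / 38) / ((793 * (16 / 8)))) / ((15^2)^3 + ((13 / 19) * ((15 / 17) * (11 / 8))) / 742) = -595537701711344 / 17318774451950985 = -0.03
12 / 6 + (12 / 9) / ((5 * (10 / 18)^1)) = 62 / 25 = 2.48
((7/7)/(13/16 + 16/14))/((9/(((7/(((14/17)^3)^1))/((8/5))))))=24565/55188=0.45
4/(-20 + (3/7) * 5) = -28/125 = -0.22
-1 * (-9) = 9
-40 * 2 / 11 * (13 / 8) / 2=-65 / 11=-5.91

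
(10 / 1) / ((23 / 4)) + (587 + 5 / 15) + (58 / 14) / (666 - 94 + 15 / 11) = 1794502265 / 3046281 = 589.08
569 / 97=5.87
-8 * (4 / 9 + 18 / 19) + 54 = 7330 / 171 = 42.87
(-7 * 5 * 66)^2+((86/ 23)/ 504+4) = 30928058827/ 5796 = 5336104.01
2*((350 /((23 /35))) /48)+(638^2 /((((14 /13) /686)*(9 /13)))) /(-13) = -23854388201 /828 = -28809647.59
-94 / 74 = -47 / 37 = -1.27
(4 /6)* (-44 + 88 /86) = -1232 /43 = -28.65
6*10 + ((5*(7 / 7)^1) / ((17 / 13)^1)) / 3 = 3125 / 51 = 61.27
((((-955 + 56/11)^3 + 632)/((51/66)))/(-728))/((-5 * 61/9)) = -44960.47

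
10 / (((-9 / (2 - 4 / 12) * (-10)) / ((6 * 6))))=20 / 3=6.67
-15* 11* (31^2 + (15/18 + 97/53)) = -16854475/106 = -159004.48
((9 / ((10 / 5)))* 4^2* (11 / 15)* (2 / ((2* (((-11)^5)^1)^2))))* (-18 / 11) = -432 / 129687123005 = -0.00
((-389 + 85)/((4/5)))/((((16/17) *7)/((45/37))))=-70.15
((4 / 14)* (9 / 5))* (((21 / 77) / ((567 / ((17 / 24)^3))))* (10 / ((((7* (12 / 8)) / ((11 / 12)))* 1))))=4913 / 64012032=0.00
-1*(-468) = 468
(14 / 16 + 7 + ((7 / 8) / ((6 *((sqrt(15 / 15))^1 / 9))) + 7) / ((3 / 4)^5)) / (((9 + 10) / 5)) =417025 / 36936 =11.29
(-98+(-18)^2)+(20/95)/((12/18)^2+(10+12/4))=519610/2299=226.02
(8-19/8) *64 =360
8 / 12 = 2 / 3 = 0.67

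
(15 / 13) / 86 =15 / 1118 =0.01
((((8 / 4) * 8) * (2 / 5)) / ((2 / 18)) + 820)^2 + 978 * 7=19425694 / 25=777027.76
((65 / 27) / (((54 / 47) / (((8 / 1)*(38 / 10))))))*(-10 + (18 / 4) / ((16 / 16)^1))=-255398 / 729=-350.34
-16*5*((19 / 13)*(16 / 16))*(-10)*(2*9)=273600 / 13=21046.15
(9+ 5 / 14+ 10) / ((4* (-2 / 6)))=-813 / 56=-14.52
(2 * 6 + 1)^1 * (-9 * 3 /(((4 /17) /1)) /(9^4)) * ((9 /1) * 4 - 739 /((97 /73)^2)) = 795468947 /9145548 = 86.98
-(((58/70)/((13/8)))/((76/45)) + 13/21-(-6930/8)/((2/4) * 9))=-2006549/10374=-193.42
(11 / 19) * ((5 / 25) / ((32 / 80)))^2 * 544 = 1496 / 19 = 78.74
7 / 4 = 1.75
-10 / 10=-1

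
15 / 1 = 15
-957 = -957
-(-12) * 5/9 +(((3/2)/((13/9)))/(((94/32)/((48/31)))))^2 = 7497715892/1076284443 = 6.97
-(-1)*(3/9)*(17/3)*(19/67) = 323/603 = 0.54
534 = 534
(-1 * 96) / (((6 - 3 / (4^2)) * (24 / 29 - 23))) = 14848 / 19933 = 0.74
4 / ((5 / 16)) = 12.80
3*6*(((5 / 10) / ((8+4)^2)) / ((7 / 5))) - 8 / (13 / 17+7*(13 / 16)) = -234937 / 196560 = -1.20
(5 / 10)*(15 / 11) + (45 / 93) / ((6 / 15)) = 1.89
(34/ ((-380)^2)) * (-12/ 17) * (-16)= 24/ 9025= 0.00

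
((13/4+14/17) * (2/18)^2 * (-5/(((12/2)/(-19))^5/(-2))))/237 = -3429397115/5075379648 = -0.68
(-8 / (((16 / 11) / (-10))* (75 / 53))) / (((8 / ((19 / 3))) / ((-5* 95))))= -1052315 / 72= -14615.49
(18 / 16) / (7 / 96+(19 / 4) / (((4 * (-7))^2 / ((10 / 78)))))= 137592 / 9013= 15.27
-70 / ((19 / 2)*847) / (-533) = 20 / 1225367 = 0.00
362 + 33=395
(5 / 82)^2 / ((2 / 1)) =25 / 13448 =0.00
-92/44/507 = -23/5577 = -0.00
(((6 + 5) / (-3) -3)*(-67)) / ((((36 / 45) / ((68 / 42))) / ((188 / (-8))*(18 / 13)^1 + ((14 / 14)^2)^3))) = -23349500 / 819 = -28509.77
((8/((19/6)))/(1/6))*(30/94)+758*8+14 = 5431974/893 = 6082.84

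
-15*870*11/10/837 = -1595/93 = -17.15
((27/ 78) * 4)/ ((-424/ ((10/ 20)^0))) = -9/ 2756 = -0.00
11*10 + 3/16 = 1763/16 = 110.19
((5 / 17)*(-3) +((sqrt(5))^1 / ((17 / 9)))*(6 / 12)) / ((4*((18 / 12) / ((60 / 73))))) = -150 / 1241 +45*sqrt(5) / 1241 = -0.04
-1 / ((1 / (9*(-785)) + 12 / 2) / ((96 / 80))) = -8478 / 42389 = -0.20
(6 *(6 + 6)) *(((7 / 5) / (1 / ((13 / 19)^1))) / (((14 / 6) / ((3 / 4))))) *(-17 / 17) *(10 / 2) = -2106 / 19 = -110.84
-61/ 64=-0.95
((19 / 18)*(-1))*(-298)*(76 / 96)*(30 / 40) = 53789 / 288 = 186.77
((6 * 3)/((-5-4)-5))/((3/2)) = -6/7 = -0.86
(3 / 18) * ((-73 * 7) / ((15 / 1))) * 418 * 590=-1400253.56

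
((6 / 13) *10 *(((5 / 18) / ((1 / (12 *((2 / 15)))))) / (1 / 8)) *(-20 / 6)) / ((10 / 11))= -7040 / 117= -60.17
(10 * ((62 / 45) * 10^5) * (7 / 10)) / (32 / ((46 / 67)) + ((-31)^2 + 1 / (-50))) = 9982000000 / 10428543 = 957.18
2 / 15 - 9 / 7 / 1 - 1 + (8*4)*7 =221.85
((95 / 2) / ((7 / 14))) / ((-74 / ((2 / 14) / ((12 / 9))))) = -285 / 2072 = -0.14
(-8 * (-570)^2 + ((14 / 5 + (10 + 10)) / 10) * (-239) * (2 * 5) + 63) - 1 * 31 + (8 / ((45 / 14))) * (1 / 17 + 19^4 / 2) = -1868466454 / 765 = -2442439.81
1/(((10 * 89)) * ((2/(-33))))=-33/1780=-0.02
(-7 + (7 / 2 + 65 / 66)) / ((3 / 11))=-9.22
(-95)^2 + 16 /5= 45141 /5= 9028.20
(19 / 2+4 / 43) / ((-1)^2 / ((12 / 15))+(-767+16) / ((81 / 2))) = -133650 / 240929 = -0.55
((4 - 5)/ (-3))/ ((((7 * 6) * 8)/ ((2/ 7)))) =1/ 3528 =0.00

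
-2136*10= -21360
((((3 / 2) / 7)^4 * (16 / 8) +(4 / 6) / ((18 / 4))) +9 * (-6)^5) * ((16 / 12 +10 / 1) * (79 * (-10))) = 243719200084375 / 388962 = 626588715.82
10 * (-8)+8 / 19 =-79.58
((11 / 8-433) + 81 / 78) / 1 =-44781 / 104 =-430.59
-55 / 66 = -5 / 6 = -0.83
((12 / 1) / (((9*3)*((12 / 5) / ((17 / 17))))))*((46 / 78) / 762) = 115 / 802386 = 0.00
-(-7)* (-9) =-63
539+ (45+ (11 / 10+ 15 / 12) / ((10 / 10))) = 11727 / 20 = 586.35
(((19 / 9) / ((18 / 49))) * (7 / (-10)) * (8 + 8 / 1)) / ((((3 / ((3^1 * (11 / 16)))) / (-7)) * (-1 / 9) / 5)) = -501809 / 36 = -13939.14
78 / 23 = 3.39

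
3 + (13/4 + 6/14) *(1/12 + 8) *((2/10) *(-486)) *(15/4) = -2427141/224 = -10835.45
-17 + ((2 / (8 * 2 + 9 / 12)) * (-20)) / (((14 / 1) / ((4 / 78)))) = -17.01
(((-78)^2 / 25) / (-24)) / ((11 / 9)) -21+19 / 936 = -7535659 / 257400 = -29.28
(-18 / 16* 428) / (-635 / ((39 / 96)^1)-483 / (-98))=87633 / 283583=0.31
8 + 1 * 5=13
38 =38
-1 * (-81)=81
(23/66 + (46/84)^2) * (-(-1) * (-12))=-12581/1617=-7.78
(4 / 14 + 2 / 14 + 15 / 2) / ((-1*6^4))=-37 / 6048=-0.01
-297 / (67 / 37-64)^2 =-45177 / 588289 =-0.08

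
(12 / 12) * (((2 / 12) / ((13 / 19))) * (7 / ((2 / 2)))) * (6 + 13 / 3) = 4123 / 234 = 17.62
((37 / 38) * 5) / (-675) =-37 / 5130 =-0.01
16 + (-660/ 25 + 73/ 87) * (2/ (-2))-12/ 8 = 34853/ 870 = 40.06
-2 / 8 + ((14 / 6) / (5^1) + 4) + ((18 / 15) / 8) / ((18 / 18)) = 131 / 30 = 4.37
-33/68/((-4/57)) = 1881/272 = 6.92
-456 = -456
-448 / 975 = -0.46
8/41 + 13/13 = 49/41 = 1.20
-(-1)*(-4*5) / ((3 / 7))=-46.67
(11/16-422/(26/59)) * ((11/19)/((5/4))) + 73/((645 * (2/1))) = -282403117/637260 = -443.15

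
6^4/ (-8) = -162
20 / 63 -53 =-3319 / 63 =-52.68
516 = 516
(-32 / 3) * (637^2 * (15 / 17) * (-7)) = 454461280 / 17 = 26733016.47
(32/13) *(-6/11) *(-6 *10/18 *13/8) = 80/11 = 7.27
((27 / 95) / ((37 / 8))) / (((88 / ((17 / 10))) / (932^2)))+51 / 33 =199647983 / 193325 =1032.71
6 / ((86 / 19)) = 57 / 43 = 1.33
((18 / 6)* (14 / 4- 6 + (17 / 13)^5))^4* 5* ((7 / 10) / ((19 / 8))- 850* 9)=-27509163498942223849797312704241 / 2888754493781881514697752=-9522845.77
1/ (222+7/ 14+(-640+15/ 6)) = -1/ 415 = -0.00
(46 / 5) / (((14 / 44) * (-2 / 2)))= -1012 / 35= -28.91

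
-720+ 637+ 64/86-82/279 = -82.55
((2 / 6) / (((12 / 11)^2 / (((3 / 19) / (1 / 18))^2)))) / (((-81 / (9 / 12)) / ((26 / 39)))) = -121 / 8664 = -0.01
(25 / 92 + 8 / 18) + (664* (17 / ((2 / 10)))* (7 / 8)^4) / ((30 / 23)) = 5376607865 / 211968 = 25365.19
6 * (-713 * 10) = -42780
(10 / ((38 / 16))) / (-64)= -5 / 76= -0.07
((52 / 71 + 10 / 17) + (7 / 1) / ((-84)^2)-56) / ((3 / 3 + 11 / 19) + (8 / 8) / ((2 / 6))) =-1263970763 / 105849072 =-11.94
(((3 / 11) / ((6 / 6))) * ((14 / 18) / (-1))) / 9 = -7 / 297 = -0.02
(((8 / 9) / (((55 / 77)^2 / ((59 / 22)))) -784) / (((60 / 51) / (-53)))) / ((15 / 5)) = 434470309 / 37125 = 11702.90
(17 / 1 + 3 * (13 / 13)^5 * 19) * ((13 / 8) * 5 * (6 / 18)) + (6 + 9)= 215.42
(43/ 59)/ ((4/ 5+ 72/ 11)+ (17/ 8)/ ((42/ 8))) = 99330/ 1056277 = 0.09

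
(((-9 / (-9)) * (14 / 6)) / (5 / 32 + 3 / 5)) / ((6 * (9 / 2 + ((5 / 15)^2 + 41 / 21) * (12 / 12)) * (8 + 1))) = 7840 / 900603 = 0.01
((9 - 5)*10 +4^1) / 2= 22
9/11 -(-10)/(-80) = 61/88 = 0.69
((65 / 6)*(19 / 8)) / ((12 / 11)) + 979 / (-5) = -495979 / 2880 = -172.21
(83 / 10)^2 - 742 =-67311 / 100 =-673.11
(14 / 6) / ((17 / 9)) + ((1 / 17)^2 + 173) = 50355 / 289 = 174.24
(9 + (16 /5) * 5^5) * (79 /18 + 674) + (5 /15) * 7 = 122219941 /18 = 6789996.72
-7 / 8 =-0.88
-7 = -7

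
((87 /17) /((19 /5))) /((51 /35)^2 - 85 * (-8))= 532875 /269899123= 0.00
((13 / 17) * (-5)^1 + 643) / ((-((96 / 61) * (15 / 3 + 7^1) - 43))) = 662826 / 25007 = 26.51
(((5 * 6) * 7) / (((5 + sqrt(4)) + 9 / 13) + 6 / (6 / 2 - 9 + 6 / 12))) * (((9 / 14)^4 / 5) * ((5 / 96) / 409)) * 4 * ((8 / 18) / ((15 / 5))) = 173745 / 2118894848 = 0.00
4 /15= 0.27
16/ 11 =1.45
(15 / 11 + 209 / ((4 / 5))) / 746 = 11555 / 32824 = 0.35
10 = 10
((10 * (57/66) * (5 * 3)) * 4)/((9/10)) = 19000/33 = 575.76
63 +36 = 99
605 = 605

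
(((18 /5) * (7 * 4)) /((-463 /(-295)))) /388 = 7434 /44911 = 0.17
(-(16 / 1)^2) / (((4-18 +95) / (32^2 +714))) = -444928 / 81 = -5492.94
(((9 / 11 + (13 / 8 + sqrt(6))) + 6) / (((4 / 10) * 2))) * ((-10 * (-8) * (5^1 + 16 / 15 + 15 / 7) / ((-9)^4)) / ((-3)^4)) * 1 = 17240 * sqrt(6) / 11160261 + 1601165 / 122762871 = 0.02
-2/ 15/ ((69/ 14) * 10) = -14/ 5175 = -0.00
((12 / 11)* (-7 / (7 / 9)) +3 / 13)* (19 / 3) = -8683 / 143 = -60.72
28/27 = 1.04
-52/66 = -26/33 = -0.79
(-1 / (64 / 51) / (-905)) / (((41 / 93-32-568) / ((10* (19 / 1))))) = -0.00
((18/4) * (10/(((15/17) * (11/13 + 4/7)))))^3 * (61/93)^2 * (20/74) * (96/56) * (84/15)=440839589628256/8481091197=51979.11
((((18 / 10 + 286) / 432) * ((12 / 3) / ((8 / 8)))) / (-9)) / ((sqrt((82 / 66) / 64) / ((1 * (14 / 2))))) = -14.88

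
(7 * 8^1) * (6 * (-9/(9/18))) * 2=-12096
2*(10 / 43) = 20 / 43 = 0.47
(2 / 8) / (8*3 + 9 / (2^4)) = 4 / 393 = 0.01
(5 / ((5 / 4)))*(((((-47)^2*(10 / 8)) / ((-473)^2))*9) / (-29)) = -99405 / 6488141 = -0.02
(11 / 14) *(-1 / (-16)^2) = -11 / 3584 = -0.00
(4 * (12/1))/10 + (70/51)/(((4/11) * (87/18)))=13757/2465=5.58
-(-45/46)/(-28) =-45/1288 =-0.03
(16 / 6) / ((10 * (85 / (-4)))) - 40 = -51016 / 1275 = -40.01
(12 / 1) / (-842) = -6 / 421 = -0.01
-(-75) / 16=4.69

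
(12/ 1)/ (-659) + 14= 9214/ 659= 13.98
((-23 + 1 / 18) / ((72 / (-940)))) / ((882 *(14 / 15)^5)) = 43328125 / 90354432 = 0.48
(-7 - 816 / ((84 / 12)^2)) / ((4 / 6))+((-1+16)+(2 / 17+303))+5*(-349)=-2436295 / 1666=-1462.36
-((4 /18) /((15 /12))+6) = -6.18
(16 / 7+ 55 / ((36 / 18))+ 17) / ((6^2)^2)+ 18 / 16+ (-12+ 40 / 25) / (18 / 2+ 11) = 290803 / 453600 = 0.64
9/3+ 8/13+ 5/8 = 4.24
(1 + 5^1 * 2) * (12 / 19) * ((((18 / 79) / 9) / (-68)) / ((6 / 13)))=-143 / 25517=-0.01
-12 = -12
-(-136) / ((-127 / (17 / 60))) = -578 / 1905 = -0.30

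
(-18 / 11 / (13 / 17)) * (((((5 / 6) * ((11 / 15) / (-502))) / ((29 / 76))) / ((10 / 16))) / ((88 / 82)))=52972 / 5204485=0.01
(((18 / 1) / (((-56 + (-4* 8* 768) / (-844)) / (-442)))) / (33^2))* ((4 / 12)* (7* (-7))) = -2284919 / 514734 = -4.44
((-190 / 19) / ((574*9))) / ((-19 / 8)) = 40 / 49077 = 0.00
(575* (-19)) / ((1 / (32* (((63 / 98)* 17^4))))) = -131395237200 / 7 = -18770748171.43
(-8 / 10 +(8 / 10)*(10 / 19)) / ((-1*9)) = 4 / 95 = 0.04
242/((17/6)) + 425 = 8677/17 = 510.41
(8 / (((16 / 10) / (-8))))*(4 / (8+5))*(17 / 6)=-1360 / 39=-34.87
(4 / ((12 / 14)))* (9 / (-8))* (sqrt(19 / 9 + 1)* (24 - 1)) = -161* sqrt(7) / 2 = -212.98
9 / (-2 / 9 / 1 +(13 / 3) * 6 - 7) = 81 / 169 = 0.48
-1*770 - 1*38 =-808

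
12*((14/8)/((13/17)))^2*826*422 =3702096069/169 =21905893.90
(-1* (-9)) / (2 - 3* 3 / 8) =72 / 7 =10.29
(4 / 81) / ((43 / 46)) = 184 / 3483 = 0.05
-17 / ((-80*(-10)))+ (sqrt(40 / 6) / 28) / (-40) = -17 / 800 - sqrt(15) / 1680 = -0.02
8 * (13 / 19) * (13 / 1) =1352 / 19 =71.16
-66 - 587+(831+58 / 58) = 179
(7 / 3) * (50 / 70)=5 / 3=1.67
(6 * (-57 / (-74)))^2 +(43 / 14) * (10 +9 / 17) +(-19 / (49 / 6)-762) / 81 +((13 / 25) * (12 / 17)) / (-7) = 44.21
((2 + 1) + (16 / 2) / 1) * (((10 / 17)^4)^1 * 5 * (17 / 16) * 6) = 206250 / 4913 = 41.98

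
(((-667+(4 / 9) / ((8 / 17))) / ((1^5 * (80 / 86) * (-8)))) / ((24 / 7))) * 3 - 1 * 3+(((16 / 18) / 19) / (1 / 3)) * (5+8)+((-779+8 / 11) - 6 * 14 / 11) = -708.77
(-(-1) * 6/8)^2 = 9/16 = 0.56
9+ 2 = 11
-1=-1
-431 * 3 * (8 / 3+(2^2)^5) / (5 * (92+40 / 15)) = -199122 / 71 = -2804.54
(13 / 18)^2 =169 / 324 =0.52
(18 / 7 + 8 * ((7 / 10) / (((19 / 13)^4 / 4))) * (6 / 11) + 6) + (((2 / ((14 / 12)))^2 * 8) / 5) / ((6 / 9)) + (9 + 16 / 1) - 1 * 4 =39.30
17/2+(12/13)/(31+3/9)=10423/1222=8.53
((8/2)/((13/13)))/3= 4/3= 1.33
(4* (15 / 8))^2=225 / 4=56.25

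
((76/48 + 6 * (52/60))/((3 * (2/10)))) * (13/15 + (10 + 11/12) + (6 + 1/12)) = 27269/135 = 201.99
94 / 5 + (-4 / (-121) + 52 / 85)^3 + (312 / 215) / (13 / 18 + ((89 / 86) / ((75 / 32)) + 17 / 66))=3306110503613878306 / 164572430060941375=20.09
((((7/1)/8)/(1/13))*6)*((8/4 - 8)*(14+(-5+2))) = -9009/2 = -4504.50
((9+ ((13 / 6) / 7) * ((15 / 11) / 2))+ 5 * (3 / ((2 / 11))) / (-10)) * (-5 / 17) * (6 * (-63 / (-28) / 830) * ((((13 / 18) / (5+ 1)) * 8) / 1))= -481 / 108647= -0.00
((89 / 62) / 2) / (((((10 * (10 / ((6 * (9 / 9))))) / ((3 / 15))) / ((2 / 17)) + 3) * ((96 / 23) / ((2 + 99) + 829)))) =30705 / 136576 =0.22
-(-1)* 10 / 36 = 0.28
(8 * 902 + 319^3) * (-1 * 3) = -97406925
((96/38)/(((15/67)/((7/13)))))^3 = 422550360064/1883652875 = 224.32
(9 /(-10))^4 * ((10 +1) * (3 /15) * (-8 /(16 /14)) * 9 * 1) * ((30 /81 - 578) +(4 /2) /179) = 47010770037 /895000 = 52526.00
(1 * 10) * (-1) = -10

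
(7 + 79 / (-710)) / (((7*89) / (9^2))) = 396171 / 442330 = 0.90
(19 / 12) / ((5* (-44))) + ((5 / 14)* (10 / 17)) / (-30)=-1487 / 104720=-0.01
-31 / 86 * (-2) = 31 / 43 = 0.72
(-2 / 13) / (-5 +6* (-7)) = 2 / 611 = 0.00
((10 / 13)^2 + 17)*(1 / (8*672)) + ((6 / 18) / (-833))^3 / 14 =0.00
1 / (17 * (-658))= -0.00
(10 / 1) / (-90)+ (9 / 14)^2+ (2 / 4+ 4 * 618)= 4362023 / 1764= 2472.80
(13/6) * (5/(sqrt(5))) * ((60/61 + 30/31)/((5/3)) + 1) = 53365 * sqrt(5)/11346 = 10.52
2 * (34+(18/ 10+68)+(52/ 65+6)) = 1106/ 5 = 221.20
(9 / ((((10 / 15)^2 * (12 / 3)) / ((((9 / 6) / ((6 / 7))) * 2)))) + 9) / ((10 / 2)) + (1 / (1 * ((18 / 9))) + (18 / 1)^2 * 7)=2273.84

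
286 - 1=285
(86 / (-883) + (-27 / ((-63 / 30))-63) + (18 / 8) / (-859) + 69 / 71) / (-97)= 74295409915 / 146265527492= 0.51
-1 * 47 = -47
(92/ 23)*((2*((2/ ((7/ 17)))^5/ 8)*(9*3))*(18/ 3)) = 7360538688/ 16807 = 437944.83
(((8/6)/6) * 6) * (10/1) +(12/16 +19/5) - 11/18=3109/180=17.27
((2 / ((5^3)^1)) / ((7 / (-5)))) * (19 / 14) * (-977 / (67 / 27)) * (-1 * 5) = -501201 / 16415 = -30.53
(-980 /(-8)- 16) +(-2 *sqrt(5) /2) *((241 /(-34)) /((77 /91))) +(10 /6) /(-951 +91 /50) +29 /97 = 3133 *sqrt(5) /374 +2949860563 /27621138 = 125.53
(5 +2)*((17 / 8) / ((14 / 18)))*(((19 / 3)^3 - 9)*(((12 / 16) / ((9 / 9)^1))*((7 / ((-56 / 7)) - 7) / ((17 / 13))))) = -677313 / 32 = -21166.03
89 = 89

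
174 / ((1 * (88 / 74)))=3219 / 22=146.32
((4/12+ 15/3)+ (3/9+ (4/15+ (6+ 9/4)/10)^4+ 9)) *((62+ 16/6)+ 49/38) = 25081729225999/23639040000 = 1061.03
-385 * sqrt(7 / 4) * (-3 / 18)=385 * sqrt(7) / 12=84.88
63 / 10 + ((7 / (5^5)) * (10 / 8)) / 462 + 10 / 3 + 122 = 21719501 / 165000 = 131.63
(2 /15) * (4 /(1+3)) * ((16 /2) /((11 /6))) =32 /55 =0.58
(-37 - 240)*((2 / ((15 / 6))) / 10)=-22.16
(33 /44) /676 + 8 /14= 10837 /18928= 0.57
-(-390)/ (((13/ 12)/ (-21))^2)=1905120/ 13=146547.69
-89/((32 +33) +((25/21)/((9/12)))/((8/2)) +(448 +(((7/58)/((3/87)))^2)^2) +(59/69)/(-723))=-165757872/1235656291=-0.13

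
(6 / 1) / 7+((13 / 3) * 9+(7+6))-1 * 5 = 335 / 7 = 47.86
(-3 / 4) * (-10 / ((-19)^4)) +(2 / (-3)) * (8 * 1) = -4170227 / 781926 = -5.33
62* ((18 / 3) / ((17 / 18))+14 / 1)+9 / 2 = 1266.38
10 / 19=0.53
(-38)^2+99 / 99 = 1445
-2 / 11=-0.18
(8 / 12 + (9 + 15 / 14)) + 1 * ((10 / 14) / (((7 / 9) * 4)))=6449 / 588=10.97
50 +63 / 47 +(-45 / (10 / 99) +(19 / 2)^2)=-57135 / 188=-303.91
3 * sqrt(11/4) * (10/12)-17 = -17 + 5 * sqrt(11)/4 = -12.85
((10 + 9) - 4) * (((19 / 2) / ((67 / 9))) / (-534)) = -855 / 23852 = -0.04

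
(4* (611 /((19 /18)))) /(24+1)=43992 /475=92.61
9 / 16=0.56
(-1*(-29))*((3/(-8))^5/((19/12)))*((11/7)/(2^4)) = -232551/17432576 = -0.01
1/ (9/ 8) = 8/ 9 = 0.89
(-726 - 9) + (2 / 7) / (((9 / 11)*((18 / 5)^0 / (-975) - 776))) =-11678143585 / 15888621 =-735.00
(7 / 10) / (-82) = -7 / 820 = -0.01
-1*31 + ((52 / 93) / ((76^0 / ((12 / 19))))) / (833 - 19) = -7431309 / 239723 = -31.00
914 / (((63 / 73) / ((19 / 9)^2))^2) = 634755276626 / 26040609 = 24375.59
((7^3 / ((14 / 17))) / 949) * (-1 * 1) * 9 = -7497 / 1898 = -3.95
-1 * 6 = -6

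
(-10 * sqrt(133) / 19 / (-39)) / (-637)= -10 * sqrt(133) / 472017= -0.00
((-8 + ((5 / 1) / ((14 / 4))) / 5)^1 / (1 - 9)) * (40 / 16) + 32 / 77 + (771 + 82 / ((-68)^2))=68881405 / 89012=773.84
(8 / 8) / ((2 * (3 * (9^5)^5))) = 1 / 4307387926151115532621494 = 0.00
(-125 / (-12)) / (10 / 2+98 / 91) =1625 / 948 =1.71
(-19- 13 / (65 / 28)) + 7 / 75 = -1838 / 75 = -24.51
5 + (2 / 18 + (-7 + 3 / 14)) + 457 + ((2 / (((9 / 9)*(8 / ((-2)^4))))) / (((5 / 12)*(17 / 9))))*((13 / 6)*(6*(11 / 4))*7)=18498143 / 10710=1727.18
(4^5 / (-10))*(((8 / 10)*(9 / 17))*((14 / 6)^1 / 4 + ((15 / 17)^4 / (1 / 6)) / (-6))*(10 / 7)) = 1.41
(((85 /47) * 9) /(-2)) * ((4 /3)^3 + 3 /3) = -7735 /282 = -27.43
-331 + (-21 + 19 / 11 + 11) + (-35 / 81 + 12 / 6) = -300895 / 891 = -337.70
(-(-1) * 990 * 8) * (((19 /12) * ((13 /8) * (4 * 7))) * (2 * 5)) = 5705700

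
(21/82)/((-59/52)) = -546/2419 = -0.23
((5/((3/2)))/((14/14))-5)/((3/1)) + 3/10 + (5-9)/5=-19/18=-1.06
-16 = -16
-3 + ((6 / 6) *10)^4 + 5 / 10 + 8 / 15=299941 / 30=9998.03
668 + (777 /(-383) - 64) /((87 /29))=742243 /1149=645.99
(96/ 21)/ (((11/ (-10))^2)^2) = 320000/ 102487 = 3.12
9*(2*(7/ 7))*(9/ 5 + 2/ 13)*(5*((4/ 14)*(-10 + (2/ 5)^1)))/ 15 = -32.15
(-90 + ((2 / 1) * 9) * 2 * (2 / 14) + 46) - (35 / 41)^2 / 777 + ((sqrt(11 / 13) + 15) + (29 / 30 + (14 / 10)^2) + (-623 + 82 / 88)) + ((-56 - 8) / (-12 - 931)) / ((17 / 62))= -361078527288163 / 561769523700 + sqrt(143) / 13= -641.83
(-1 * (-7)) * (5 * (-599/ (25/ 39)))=-32705.40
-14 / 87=-0.16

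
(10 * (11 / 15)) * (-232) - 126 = -5482 / 3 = -1827.33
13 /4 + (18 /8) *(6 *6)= 337 /4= 84.25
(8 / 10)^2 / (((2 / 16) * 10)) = 64 / 125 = 0.51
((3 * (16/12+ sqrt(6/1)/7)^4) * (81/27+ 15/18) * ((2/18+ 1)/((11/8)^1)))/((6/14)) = 12335360 * sqrt(6)/392931+ 801860960/8251551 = 174.07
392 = 392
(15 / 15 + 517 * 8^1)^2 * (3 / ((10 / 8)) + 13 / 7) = 364300083 / 5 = 72860016.60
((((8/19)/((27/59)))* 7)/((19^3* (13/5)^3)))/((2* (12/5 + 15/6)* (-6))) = -147500/162340739379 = -0.00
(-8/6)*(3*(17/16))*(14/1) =-119/2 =-59.50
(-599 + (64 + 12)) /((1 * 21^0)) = -523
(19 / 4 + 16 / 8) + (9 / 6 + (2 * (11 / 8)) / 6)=8.71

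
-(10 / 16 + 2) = -21 / 8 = -2.62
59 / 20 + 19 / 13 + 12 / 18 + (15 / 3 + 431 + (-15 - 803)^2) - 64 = 522210841 / 780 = 669501.08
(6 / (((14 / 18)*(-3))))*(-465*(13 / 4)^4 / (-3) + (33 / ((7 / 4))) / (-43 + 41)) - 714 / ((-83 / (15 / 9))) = -23128462703 / 520576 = -44428.60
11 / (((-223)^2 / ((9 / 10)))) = 99 / 497290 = 0.00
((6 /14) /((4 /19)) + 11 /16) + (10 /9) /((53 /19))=3.12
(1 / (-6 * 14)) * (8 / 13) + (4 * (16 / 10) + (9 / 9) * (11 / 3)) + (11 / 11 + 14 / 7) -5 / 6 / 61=2172497 / 166530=13.05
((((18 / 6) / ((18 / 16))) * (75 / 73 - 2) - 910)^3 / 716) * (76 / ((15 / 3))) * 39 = -1971794107597567864 / 3133531935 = -629256107.33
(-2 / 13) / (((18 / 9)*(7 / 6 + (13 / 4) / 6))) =-24 / 533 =-0.05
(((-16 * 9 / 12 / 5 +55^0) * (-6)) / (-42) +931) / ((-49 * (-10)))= 2327 / 1225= 1.90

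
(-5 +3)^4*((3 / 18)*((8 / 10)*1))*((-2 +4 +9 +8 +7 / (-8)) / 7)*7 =116 / 3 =38.67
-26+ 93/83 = -2065/83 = -24.88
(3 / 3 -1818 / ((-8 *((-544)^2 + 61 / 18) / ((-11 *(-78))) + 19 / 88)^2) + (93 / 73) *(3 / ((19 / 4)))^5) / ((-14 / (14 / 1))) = -12236443855259028052171 / 10849957789466014796875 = -1.13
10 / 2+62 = 67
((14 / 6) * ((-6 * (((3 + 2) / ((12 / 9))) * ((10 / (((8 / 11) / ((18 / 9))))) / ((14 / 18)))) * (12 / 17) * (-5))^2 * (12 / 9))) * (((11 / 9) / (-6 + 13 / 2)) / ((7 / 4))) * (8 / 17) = 3881196000000 / 240737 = 16122141.59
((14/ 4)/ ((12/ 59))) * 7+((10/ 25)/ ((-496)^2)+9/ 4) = 226411603/ 1845120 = 122.71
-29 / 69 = -0.42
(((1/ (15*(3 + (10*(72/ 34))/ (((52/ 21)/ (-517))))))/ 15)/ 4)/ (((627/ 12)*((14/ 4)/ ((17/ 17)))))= -442/ 321428524725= -0.00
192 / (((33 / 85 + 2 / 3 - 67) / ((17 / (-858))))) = 0.06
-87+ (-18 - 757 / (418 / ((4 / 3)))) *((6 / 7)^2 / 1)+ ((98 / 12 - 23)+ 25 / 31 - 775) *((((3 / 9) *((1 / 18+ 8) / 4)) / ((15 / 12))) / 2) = -313.87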